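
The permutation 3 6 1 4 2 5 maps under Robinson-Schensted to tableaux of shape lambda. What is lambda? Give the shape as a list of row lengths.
Row-insert each entry into an empty tableau.

After inserting 3: P = [[3]].
After inserting 6: P = [[3, 6]].
After inserting 1: P = [[1, 6], [3]].
After inserting 4: P = [[1, 4], [3, 6]].
After inserting 2: P = [[1, 2], [3, 4], [6]].
After inserting 5: P = [[1, 2, 5], [3, 4], [6]].

The final insertion tableau P = [[1, 2, 5], [3, 4], [6]] has shape [3, 2, 1].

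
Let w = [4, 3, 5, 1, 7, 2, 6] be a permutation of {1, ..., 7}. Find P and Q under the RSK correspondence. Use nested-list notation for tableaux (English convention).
P = [[1, 2, 6], [3, 5, 7], [4]], Q = [[1, 3, 5], [2, 6, 7], [4]]

Insert each entry of the permutation into P by Schensted row insertion, recording in Q the position of each new cell.

Insert 4: appended to row 1. P = [[4]].
Insert 3: 3 bumps 4 from row 1; 4 starts row 2. P = [[3], [4]].
Insert 5: appended to row 1. P = [[3, 5], [4]].
Insert 1: 1 bumps 3 from row 1; 3 bumps 4 from row 2; 4 starts row 3. P = [[1, 5], [3], [4]].
Insert 7: appended to row 1. P = [[1, 5, 7], [3], [4]].
Insert 2: 2 bumps 5 from row 1; 5 appends to row 2. P = [[1, 2, 7], [3, 5], [4]].
Insert 6: 6 bumps 7 from row 1; 7 appends to row 2. P = [[1, 2, 6], [3, 5, 7], [4]].

So P = [[1, 2, 6], [3, 5, 7], [4]], Q = [[1, 3, 5], [2, 6, 7], [4]].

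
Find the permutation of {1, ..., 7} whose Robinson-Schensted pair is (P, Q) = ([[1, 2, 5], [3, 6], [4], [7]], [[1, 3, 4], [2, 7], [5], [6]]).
7 1 4 6 3 2 5

Reverse the RSK construction: for i from n down to 1, find the cell of Q containing i, remove the entry at that cell from P, and reverse-bump it up through P; the value ejected from row 1 is w(i).

Step i=7: Q has 7 at row 2, column 2; remove 6 from row 2 of P and reverse-bump: 6 enters row 1 and ejects 5. So w(7) = 5. P is now [[1, 2, 6], [3], [4], [7]].
Step i=6: Q has 6 at row 4, column 1; remove 7 from row 4 of P and reverse-bump: 7 enters row 3 and ejects 4; 4 enters row 2 and ejects 3; 3 enters row 1 and ejects 2. So w(6) = 2. P is now [[1, 3, 6], [4], [7]].
Step i=5: Q has 5 at row 3, column 1; remove 7 from row 3 of P and reverse-bump: 7 enters row 2 and ejects 4; 4 enters row 1 and ejects 3. So w(5) = 3. P is now [[1, 4, 6], [7]].
Step i=4: Q has 4 at row 1, column 3; remove that cell from P, ejecting 6. So w(4) = 6. P is now [[1, 4], [7]].
Step i=3: Q has 3 at row 1, column 2; remove that cell from P, ejecting 4. So w(3) = 4. P is now [[1], [7]].
Step i=2: Q has 2 at row 2, column 1; remove 7 from row 2 of P and reverse-bump: 7 enters row 1 and ejects 1. So w(2) = 1. P is now [[7]].
Step i=1: Q has 1 at row 1, column 1; remove that cell from P, ejecting 7. So w(1) = 7. P is now [].

So w = 7 1 4 6 3 2 5.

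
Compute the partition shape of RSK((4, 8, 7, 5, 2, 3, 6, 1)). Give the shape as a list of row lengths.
Row-insert each entry into an empty tableau.

After inserting 4: P = [[4]].
After inserting 8: P = [[4, 8]].
After inserting 7: P = [[4, 7], [8]].
After inserting 5: P = [[4, 5], [7], [8]].
After inserting 2: P = [[2, 5], [4], [7], [8]].
After inserting 3: P = [[2, 3], [4, 5], [7], [8]].
After inserting 6: P = [[2, 3, 6], [4, 5], [7], [8]].
After inserting 1: P = [[1, 3, 6], [2, 5], [4], [7], [8]].

The final insertion tableau P = [[1, 3, 6], [2, 5], [4], [7], [8]] has shape [3, 2, 1, 1, 1].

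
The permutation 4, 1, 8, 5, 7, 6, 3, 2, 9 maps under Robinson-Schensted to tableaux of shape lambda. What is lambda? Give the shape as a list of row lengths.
[4, 2, 1, 1, 1]

Row-insert each entry into an empty tableau.

After inserting 4: P = [[4]].
After inserting 1: P = [[1], [4]].
After inserting 8: P = [[1, 8], [4]].
After inserting 5: P = [[1, 5], [4, 8]].
After inserting 7: P = [[1, 5, 7], [4, 8]].
After inserting 6: P = [[1, 5, 6], [4, 7], [8]].
After inserting 3: P = [[1, 3, 6], [4, 5], [7], [8]].
After inserting 2: P = [[1, 2, 6], [3, 5], [4], [7], [8]].
After inserting 9: P = [[1, 2, 6, 9], [3, 5], [4], [7], [8]].

The final insertion tableau P = [[1, 2, 6, 9], [3, 5], [4], [7], [8]] has shape [4, 2, 1, 1, 1].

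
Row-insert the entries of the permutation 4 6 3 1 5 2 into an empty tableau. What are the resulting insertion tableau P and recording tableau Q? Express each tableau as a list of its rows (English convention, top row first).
P = [[1, 2], [3, 5], [4, 6]], Q = [[1, 2], [3, 5], [4, 6]]

Insert each entry of the permutation into P by Schensted row insertion, recording in Q the position of each new cell.

Insert 4: appended to row 1. P = [[4]], Q = [[1]].
Insert 6: appended to row 1. P = [[4, 6]], Q = [[1, 2]].
Insert 3: 3 bumps 4 from row 1; 4 starts row 2. P = [[3, 6], [4]], Q = [[1, 2], [3]].
Insert 1: 1 bumps 3 from row 1; 3 bumps 4 from row 2; 4 starts row 3. P = [[1, 6], [3], [4]], Q = [[1, 2], [3], [4]].
Insert 5: 5 bumps 6 from row 1; 6 appends to row 2. P = [[1, 5], [3, 6], [4]], Q = [[1, 2], [3, 5], [4]].
Insert 2: 2 bumps 5 from row 1; 5 bumps 6 from row 2; 6 appends to row 3. P = [[1, 2], [3, 5], [4, 6]], Q = [[1, 2], [3, 5], [4, 6]].

So P = [[1, 2], [3, 5], [4, 6]], Q = [[1, 2], [3, 5], [4, 6]].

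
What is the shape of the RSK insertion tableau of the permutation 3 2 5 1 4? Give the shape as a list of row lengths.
[2, 2, 1]

RSK row insertion gives P = [[1, 4], [2, 5], [3]], which has shape [2, 2, 1].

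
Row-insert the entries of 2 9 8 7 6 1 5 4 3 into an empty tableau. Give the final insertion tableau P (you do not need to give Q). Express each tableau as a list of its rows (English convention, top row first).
After inserting 2: P = [[2]].
After inserting 9: P = [[2, 9]].
After inserting 8: P = [[2, 8], [9]].
After inserting 7: P = [[2, 7], [8], [9]].
After inserting 6: P = [[2, 6], [7], [8], [9]].
After inserting 1: P = [[1, 6], [2], [7], [8], [9]].
After inserting 5: P = [[1, 5], [2, 6], [7], [8], [9]].
After inserting 4: P = [[1, 4], [2, 5], [6], [7], [8], [9]].
After inserting 3: P = [[1, 3], [2, 4], [5], [6], [7], [8], [9]].

So P = [[1, 3], [2, 4], [5], [6], [7], [8], [9]].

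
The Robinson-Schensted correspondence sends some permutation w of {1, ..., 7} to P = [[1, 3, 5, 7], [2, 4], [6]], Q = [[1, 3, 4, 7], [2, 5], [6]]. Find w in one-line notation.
2 1 4 6 5 3 7

Reverse the RSK construction: for i from n down to 1, find the cell of Q containing i, remove the entry at that cell from P, and reverse-bump it up through P; the value ejected from row 1 is w(i).

Step i=7: Q has 7 at row 1, column 4; remove that cell from P, ejecting 7. So w(7) = 7. P is now [[1, 3, 5], [2, 4], [6]].
Step i=6: Q has 6 at row 3, column 1; remove 6 from row 3 of P and reverse-bump: 6 enters row 2 and ejects 4; 4 enters row 1 and ejects 3. So w(6) = 3. P is now [[1, 4, 5], [2, 6]].
Step i=5: Q has 5 at row 2, column 2; remove 6 from row 2 of P and reverse-bump: 6 enters row 1 and ejects 5. So w(5) = 5. P is now [[1, 4, 6], [2]].
Step i=4: Q has 4 at row 1, column 3; remove that cell from P, ejecting 6. So w(4) = 6. P is now [[1, 4], [2]].
Step i=3: Q has 3 at row 1, column 2; remove that cell from P, ejecting 4. So w(3) = 4. P is now [[1], [2]].
Step i=2: Q has 2 at row 2, column 1; remove 2 from row 2 of P and reverse-bump: 2 enters row 1 and ejects 1. So w(2) = 1. P is now [[2]].
Step i=1: Q has 1 at row 1, column 1; remove that cell from P, ejecting 2. So w(1) = 2. P is now [].

So w = 2 1 4 6 5 3 7.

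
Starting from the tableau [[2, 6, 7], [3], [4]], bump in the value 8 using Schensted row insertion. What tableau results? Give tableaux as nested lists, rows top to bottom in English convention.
[[2, 6, 7, 8], [3], [4]]

8 is larger than every entry of row 1, so it is appended to row 1. The new tableau is [[2, 6, 7, 8], [3], [4]].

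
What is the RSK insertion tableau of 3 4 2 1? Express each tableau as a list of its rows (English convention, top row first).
P = [[1, 4], [2], [3]]

Insert 3: appended to row 1. P = [[3]].
Insert 4: appended to row 1. P = [[3, 4]].
Insert 2: 2 bumps 3 from row 1; 3 starts row 2. P = [[2, 4], [3]].
Insert 1: 1 bumps 2 from row 1; 2 bumps 3 from row 2; 3 starts row 3. P = [[1, 4], [2], [3]].

So P = [[1, 4], [2], [3]].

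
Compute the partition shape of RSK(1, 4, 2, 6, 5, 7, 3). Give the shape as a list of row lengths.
Row-insert each entry into an empty tableau.

After inserting 1: P = [[1]].
After inserting 4: P = [[1, 4]].
After inserting 2: P = [[1, 2], [4]].
After inserting 6: P = [[1, 2, 6], [4]].
After inserting 5: P = [[1, 2, 5], [4, 6]].
After inserting 7: P = [[1, 2, 5, 7], [4, 6]].
After inserting 3: P = [[1, 2, 3, 7], [4, 5], [6]].

The final insertion tableau P = [[1, 2, 3, 7], [4, 5], [6]] has shape [4, 2, 1].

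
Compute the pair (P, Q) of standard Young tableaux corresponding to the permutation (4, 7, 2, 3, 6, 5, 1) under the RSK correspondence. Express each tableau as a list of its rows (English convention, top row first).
Insert each entry of the permutation into P by Schensted row insertion, recording in Q the position of each new cell.

Insert 4: appended to row 1. P = [[4]].
Insert 7: appended to row 1. P = [[4, 7]].
Insert 2: 2 bumps 4 from row 1; 4 starts row 2. P = [[2, 7], [4]].
Insert 3: 3 bumps 7 from row 1; 7 appends to row 2. P = [[2, 3], [4, 7]].
Insert 6: appended to row 1. P = [[2, 3, 6], [4, 7]].
Insert 5: 5 bumps 6 from row 1; 6 bumps 7 from row 2; 7 starts row 3. P = [[2, 3, 5], [4, 6], [7]].
Insert 1: 1 bumps 2 from row 1; 2 bumps 4 from row 2; 4 bumps 7 from row 3; 7 starts row 4. P = [[1, 3, 5], [2, 6], [4], [7]].

So P = [[1, 3, 5], [2, 6], [4], [7]], Q = [[1, 2, 5], [3, 4], [6], [7]].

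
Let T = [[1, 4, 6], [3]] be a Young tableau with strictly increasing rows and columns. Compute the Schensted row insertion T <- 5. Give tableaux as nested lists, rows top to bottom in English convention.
[[1, 4, 5], [3, 6]]

In row 1, 5 replaces 6 (the leftmost entry greater than 5); 6 is bumped to row 2. 6 is appended to row 2. The new tableau is [[1, 4, 5], [3, 6]].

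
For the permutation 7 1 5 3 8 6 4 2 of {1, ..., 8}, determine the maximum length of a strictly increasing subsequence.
3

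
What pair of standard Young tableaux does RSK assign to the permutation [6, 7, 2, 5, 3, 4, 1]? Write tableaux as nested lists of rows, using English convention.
P = [[1, 3, 4], [2, 7], [5], [6]], Q = [[1, 2, 6], [3, 4], [5], [7]]

Insert each entry of the permutation into P by Schensted row insertion, recording in Q the position of each new cell.

Insert 6: appended to row 1. P = [[6]].
Insert 7: appended to row 1. P = [[6, 7]].
Insert 2: 2 bumps 6 from row 1; 6 starts row 2. P = [[2, 7], [6]].
Insert 5: 5 bumps 7 from row 1; 7 appends to row 2. P = [[2, 5], [6, 7]].
Insert 3: 3 bumps 5 from row 1; 5 bumps 6 from row 2; 6 starts row 3. P = [[2, 3], [5, 7], [6]].
Insert 4: appended to row 1. P = [[2, 3, 4], [5, 7], [6]].
Insert 1: 1 bumps 2 from row 1; 2 bumps 5 from row 2; 5 bumps 6 from row 3; 6 starts row 4. P = [[1, 3, 4], [2, 7], [5], [6]].

So P = [[1, 3, 4], [2, 7], [5], [6]], Q = [[1, 2, 6], [3, 4], [5], [7]].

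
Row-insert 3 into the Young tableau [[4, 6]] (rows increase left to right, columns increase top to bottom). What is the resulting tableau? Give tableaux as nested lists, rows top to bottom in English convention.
In row 1, 3 replaces 4 (the leftmost entry greater than 3); 4 is bumped to row 2. 4 starts a new row 2. The new tableau is [[3, 6], [4]].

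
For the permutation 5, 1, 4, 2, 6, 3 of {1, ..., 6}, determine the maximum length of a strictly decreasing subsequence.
3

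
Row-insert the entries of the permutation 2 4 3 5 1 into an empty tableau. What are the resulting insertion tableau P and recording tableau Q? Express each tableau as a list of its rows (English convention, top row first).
Insert each entry of the permutation into P by Schensted row insertion, recording in Q the position of each new cell.

Insert 2: appended to row 1. P = [[2]].
Insert 4: appended to row 1. P = [[2, 4]].
Insert 3: 3 bumps 4 from row 1; 4 starts row 2. P = [[2, 3], [4]].
Insert 5: appended to row 1. P = [[2, 3, 5], [4]].
Insert 1: 1 bumps 2 from row 1; 2 bumps 4 from row 2; 4 starts row 3. P = [[1, 3, 5], [2], [4]].

So P = [[1, 3, 5], [2], [4]], Q = [[1, 2, 4], [3], [5]].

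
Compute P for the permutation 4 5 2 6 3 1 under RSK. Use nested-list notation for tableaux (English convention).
P = [[1, 3, 6], [2, 5], [4]]

Insert 4: appended to row 1. P = [[4]].
Insert 5: appended to row 1. P = [[4, 5]].
Insert 2: 2 bumps 4 from row 1; 4 starts row 2. P = [[2, 5], [4]].
Insert 6: appended to row 1. P = [[2, 5, 6], [4]].
Insert 3: 3 bumps 5 from row 1; 5 appends to row 2. P = [[2, 3, 6], [4, 5]].
Insert 1: 1 bumps 2 from row 1; 2 bumps 4 from row 2; 4 starts row 3. P = [[1, 3, 6], [2, 5], [4]].

So P = [[1, 3, 6], [2, 5], [4]].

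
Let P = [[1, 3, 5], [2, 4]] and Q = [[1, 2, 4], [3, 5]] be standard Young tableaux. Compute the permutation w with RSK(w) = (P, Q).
Reverse the RSK construction: for i from n down to 1, find the cell of Q containing i, remove the entry at that cell from P, and reverse-bump it up through P; the value ejected from row 1 is w(i).

Step i=5: Q has 5 at row 2, column 2; remove 4 from row 2 of P and reverse-bump: 4 enters row 1 and ejects 3. So w(5) = 3. P is now [[1, 4, 5], [2]].
Step i=4: Q has 4 at row 1, column 3; remove that cell from P, ejecting 5. So w(4) = 5. P is now [[1, 4], [2]].
Step i=3: Q has 3 at row 2, column 1; remove 2 from row 2 of P and reverse-bump: 2 enters row 1 and ejects 1. So w(3) = 1. P is now [[2, 4]].
Step i=2: Q has 2 at row 1, column 2; remove that cell from P, ejecting 4. So w(2) = 4. P is now [[2]].
Step i=1: Q has 1 at row 1, column 1; remove that cell from P, ejecting 2. So w(1) = 2. P is now [].

So w = 2 4 1 5 3.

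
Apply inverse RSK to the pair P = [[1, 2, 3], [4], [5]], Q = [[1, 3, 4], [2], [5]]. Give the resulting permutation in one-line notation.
5 1 2 4 3

Reverse RSK: for i = n, n-1, ..., 1, locate i in Q, remove the corresponding corner cell from P, and reverse-bump its entry up through P; the value ejected from row 1 is w(i).

So w = 5 1 2 4 3.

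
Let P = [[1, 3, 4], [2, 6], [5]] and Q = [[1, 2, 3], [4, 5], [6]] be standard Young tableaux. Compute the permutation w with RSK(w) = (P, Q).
2 5 6 3 4 1

Reverse the RSK construction: for i from n down to 1, find the cell of Q containing i, remove the entry at that cell from P, and reverse-bump it up through P; the value ejected from row 1 is w(i).

Step i=6: Q has 6 at row 3, column 1; remove 5 from row 3 of P and reverse-bump: 5 enters row 2 and ejects 2; 2 enters row 1 and ejects 1. So w(6) = 1. P is now [[2, 3, 4], [5, 6]].
Step i=5: Q has 5 at row 2, column 2; remove 6 from row 2 of P and reverse-bump: 6 enters row 1 and ejects 4. So w(5) = 4. P is now [[2, 3, 6], [5]].
Step i=4: Q has 4 at row 2, column 1; remove 5 from row 2 of P and reverse-bump: 5 enters row 1 and ejects 3. So w(4) = 3. P is now [[2, 5, 6]].
Step i=3: Q has 3 at row 1, column 3; remove that cell from P, ejecting 6. So w(3) = 6. P is now [[2, 5]].
Step i=2: Q has 2 at row 1, column 2; remove that cell from P, ejecting 5. So w(2) = 5. P is now [[2]].
Step i=1: Q has 1 at row 1, column 1; remove that cell from P, ejecting 2. So w(1) = 2. P is now [].

So w = 2 5 6 3 4 1.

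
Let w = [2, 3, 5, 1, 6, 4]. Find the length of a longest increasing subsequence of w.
4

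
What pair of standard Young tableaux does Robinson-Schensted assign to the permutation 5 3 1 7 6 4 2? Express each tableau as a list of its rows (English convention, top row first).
Insert each entry of the permutation into P by Schensted row insertion, recording in Q the position of each new cell.

Insert 5: appended to row 1. P = [[5]].
Insert 3: 3 bumps 5 from row 1; 5 starts row 2. P = [[3], [5]].
Insert 1: 1 bumps 3 from row 1; 3 bumps 5 from row 2; 5 starts row 3. P = [[1], [3], [5]].
Insert 7: appended to row 1. P = [[1, 7], [3], [5]].
Insert 6: 6 bumps 7 from row 1; 7 appends to row 2. P = [[1, 6], [3, 7], [5]].
Insert 4: 4 bumps 6 from row 1; 6 bumps 7 from row 2; 7 appends to row 3. P = [[1, 4], [3, 6], [5, 7]].
Insert 2: 2 bumps 4 from row 1; 4 bumps 6 from row 2; 6 bumps 7 from row 3; 7 starts row 4. P = [[1, 2], [3, 4], [5, 6], [7]].

So P = [[1, 2], [3, 4], [5, 6], [7]], Q = [[1, 4], [2, 5], [3, 6], [7]].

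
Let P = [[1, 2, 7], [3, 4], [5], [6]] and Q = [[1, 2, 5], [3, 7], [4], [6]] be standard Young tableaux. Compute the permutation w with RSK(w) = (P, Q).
3 6 5 4 7 1 2

Reverse the RSK construction: for i from n down to 1, find the cell of Q containing i, remove the entry at that cell from P, and reverse-bump it up through P; the value ejected from row 1 is w(i).

Step i=7: Q has 7 at row 2, column 2; remove 4 from row 2 of P and reverse-bump: 4 enters row 1 and ejects 2. So w(7) = 2. P is now [[1, 4, 7], [3], [5], [6]].
Step i=6: Q has 6 at row 4, column 1; remove 6 from row 4 of P and reverse-bump: 6 enters row 3 and ejects 5; 5 enters row 2 and ejects 3; 3 enters row 1 and ejects 1. So w(6) = 1. P is now [[3, 4, 7], [5], [6]].
Step i=5: Q has 5 at row 1, column 3; remove that cell from P, ejecting 7. So w(5) = 7. P is now [[3, 4], [5], [6]].
Step i=4: Q has 4 at row 3, column 1; remove 6 from row 3 of P and reverse-bump: 6 enters row 2 and ejects 5; 5 enters row 1 and ejects 4. So w(4) = 4. P is now [[3, 5], [6]].
Step i=3: Q has 3 at row 2, column 1; remove 6 from row 2 of P and reverse-bump: 6 enters row 1 and ejects 5. So w(3) = 5. P is now [[3, 6]].
Step i=2: Q has 2 at row 1, column 2; remove that cell from P, ejecting 6. So w(2) = 6. P is now [[3]].
Step i=1: Q has 1 at row 1, column 1; remove that cell from P, ejecting 3. So w(1) = 3. P is now [].

So w = 3 6 5 4 7 1 2.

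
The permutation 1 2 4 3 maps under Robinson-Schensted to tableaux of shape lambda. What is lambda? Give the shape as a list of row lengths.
[3, 1]

Row-insert each entry into an empty tableau.

After inserting 1: P = [[1]].
After inserting 2: P = [[1, 2]].
After inserting 4: P = [[1, 2, 4]].
After inserting 3: P = [[1, 2, 3], [4]].

The final insertion tableau P = [[1, 2, 3], [4]] has shape [3, 1].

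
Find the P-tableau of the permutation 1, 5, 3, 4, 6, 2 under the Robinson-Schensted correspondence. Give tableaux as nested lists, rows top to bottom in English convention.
P = [[1, 2, 4, 6], [3], [5]]

Insert 1: appended to row 1. P = [[1]].
Insert 5: appended to row 1. P = [[1, 5]].
Insert 3: 3 bumps 5 from row 1; 5 starts row 2. P = [[1, 3], [5]].
Insert 4: appended to row 1. P = [[1, 3, 4], [5]].
Insert 6: appended to row 1. P = [[1, 3, 4, 6], [5]].
Insert 2: 2 bumps 3 from row 1; 3 bumps 5 from row 2; 5 starts row 3. P = [[1, 2, 4, 6], [3], [5]].

So P = [[1, 2, 4, 6], [3], [5]].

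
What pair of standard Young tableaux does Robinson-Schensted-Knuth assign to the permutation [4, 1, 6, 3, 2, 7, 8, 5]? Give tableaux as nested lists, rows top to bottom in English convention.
P = [[1, 2, 5, 8], [3, 6, 7], [4]], Q = [[1, 3, 6, 7], [2, 4, 8], [5]]

Insert each entry of the permutation into P by Schensted row insertion, recording in Q the position of each new cell.

Insert 4: appended to row 1. P = [[4]].
Insert 1: 1 bumps 4 from row 1; 4 starts row 2. P = [[1], [4]].
Insert 6: appended to row 1. P = [[1, 6], [4]].
Insert 3: 3 bumps 6 from row 1; 6 appends to row 2. P = [[1, 3], [4, 6]].
Insert 2: 2 bumps 3 from row 1; 3 bumps 4 from row 2; 4 starts row 3. P = [[1, 2], [3, 6], [4]].
Insert 7: appended to row 1. P = [[1, 2, 7], [3, 6], [4]].
Insert 8: appended to row 1. P = [[1, 2, 7, 8], [3, 6], [4]].
Insert 5: 5 bumps 7 from row 1; 7 appends to row 2. P = [[1, 2, 5, 8], [3, 6, 7], [4]].

So P = [[1, 2, 5, 8], [3, 6, 7], [4]], Q = [[1, 3, 6, 7], [2, 4, 8], [5]].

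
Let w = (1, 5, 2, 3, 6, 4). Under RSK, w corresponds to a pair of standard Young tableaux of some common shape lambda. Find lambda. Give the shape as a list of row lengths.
[4, 2]

Row-insert each entry into an empty tableau.

After inserting 1: P = [[1]].
After inserting 5: P = [[1, 5]].
After inserting 2: P = [[1, 2], [5]].
After inserting 3: P = [[1, 2, 3], [5]].
After inserting 6: P = [[1, 2, 3, 6], [5]].
After inserting 4: P = [[1, 2, 3, 4], [5, 6]].

The final insertion tableau P = [[1, 2, 3, 4], [5, 6]] has shape [4, 2].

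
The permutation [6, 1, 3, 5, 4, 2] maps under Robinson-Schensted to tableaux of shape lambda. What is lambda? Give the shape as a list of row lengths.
RSK row insertion gives P = [[1, 2, 4], [3], [5], [6]], which has shape [3, 1, 1, 1].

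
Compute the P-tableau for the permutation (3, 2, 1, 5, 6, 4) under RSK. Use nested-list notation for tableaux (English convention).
P = [[1, 4, 6], [2, 5], [3]]

Insert 3: appended to row 1. P = [[3]].
Insert 2: 2 bumps 3 from row 1; 3 starts row 2. P = [[2], [3]].
Insert 1: 1 bumps 2 from row 1; 2 bumps 3 from row 2; 3 starts row 3. P = [[1], [2], [3]].
Insert 5: appended to row 1. P = [[1, 5], [2], [3]].
Insert 6: appended to row 1. P = [[1, 5, 6], [2], [3]].
Insert 4: 4 bumps 5 from row 1; 5 appends to row 2. P = [[1, 4, 6], [2, 5], [3]].

So P = [[1, 4, 6], [2, 5], [3]].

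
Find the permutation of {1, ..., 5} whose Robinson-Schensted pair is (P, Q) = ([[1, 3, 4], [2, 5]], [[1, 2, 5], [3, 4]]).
2 5 1 3 4

Reverse RSK: for i = n, n-1, ..., 1, locate i in Q, remove the corresponding corner cell from P, and reverse-bump its entry up through P; the value ejected from row 1 is w(i).

So w = 2 5 1 3 4.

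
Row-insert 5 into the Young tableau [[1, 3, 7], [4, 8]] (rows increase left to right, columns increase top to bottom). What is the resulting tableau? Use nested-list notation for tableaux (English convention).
[[1, 3, 5], [4, 7], [8]]

In row 1, 5 replaces 7 (the leftmost entry greater than 5); 7 is bumped to row 2. In row 2, 7 replaces 8 (the leftmost entry greater than 7); 8 is bumped to row 3. 8 starts a new row 3. The new tableau is [[1, 3, 5], [4, 7], [8]].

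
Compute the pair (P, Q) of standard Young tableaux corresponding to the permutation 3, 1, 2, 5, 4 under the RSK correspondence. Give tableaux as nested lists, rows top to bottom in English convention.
P = [[1, 2, 4], [3, 5]], Q = [[1, 3, 4], [2, 5]]

Insert each entry of the permutation into P by Schensted row insertion, recording in Q the position of each new cell.

Insert 3: appended to row 1. P = [[3]], Q = [[1]].
Insert 1: 1 bumps 3 from row 1; 3 starts row 2. P = [[1], [3]], Q = [[1], [2]].
Insert 2: appended to row 1. P = [[1, 2], [3]], Q = [[1, 3], [2]].
Insert 5: appended to row 1. P = [[1, 2, 5], [3]], Q = [[1, 3, 4], [2]].
Insert 4: 4 bumps 5 from row 1; 5 appends to row 2. P = [[1, 2, 4], [3, 5]], Q = [[1, 3, 4], [2, 5]].

So P = [[1, 2, 4], [3, 5]], Q = [[1, 3, 4], [2, 5]].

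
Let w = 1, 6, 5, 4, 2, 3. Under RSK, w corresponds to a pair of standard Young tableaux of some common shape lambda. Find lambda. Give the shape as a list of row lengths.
[3, 1, 1, 1]

Row-insert each entry into an empty tableau.

After inserting 1: P = [[1]].
After inserting 6: P = [[1, 6]].
After inserting 5: P = [[1, 5], [6]].
After inserting 4: P = [[1, 4], [5], [6]].
After inserting 2: P = [[1, 2], [4], [5], [6]].
After inserting 3: P = [[1, 2, 3], [4], [5], [6]].

The final insertion tableau P = [[1, 2, 3], [4], [5], [6]] has shape [3, 1, 1, 1].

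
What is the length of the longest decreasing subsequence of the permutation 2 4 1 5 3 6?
2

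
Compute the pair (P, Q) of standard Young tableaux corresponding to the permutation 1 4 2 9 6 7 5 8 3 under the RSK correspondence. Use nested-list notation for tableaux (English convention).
P = [[1, 2, 3, 7, 8], [4, 5], [6], [9]], Q = [[1, 2, 4, 6, 8], [3, 5], [7], [9]]

Insert each entry of the permutation into P by Schensted row insertion, recording in Q the position of each new cell.

Insert 1: appended to row 1. P = [[1]].
Insert 4: appended to row 1. P = [[1, 4]].
Insert 2: 2 bumps 4 from row 1; 4 starts row 2. P = [[1, 2], [4]].
Insert 9: appended to row 1. P = [[1, 2, 9], [4]].
Insert 6: 6 bumps 9 from row 1; 9 appends to row 2. P = [[1, 2, 6], [4, 9]].
Insert 7: appended to row 1. P = [[1, 2, 6, 7], [4, 9]].
Insert 5: 5 bumps 6 from row 1; 6 bumps 9 from row 2; 9 starts row 3. P = [[1, 2, 5, 7], [4, 6], [9]].
Insert 8: appended to row 1. P = [[1, 2, 5, 7, 8], [4, 6], [9]].
Insert 3: 3 bumps 5 from row 1; 5 bumps 6 from row 2; 6 bumps 9 from row 3; 9 starts row 4. P = [[1, 2, 3, 7, 8], [4, 5], [6], [9]].

So P = [[1, 2, 3, 7, 8], [4, 5], [6], [9]], Q = [[1, 2, 4, 6, 8], [3, 5], [7], [9]].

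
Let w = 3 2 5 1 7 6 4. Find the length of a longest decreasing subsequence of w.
3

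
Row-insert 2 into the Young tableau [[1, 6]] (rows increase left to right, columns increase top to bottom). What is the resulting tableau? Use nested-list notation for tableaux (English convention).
[[1, 2], [6]]

In row 1, 2 replaces 6 (the leftmost entry greater than 2); 6 is bumped to row 2. 6 starts a new row 2. The new tableau is [[1, 2], [6]].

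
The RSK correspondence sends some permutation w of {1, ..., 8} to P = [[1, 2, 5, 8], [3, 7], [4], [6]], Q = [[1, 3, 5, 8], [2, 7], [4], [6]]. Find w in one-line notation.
6 1 4 3 7 2 5 8

Reverse the RSK construction: for i from n down to 1, find the cell of Q containing i, remove the entry at that cell from P, and reverse-bump it up through P; the value ejected from row 1 is w(i).

Step i=8: Q has 8 at row 1, column 4; remove that cell from P, ejecting 8. So w(8) = 8. P is now [[1, 2, 5], [3, 7], [4], [6]].
Step i=7: Q has 7 at row 2, column 2; remove 7 from row 2 of P and reverse-bump: 7 enters row 1 and ejects 5. So w(7) = 5. P is now [[1, 2, 7], [3], [4], [6]].
Step i=6: Q has 6 at row 4, column 1; remove 6 from row 4 of P and reverse-bump: 6 enters row 3 and ejects 4; 4 enters row 2 and ejects 3; 3 enters row 1 and ejects 2. So w(6) = 2. P is now [[1, 3, 7], [4], [6]].
Step i=5: Q has 5 at row 1, column 3; remove that cell from P, ejecting 7. So w(5) = 7. P is now [[1, 3], [4], [6]].
Step i=4: Q has 4 at row 3, column 1; remove 6 from row 3 of P and reverse-bump: 6 enters row 2 and ejects 4; 4 enters row 1 and ejects 3. So w(4) = 3. P is now [[1, 4], [6]].
Step i=3: Q has 3 at row 1, column 2; remove that cell from P, ejecting 4. So w(3) = 4. P is now [[1], [6]].
Step i=2: Q has 2 at row 2, column 1; remove 6 from row 2 of P and reverse-bump: 6 enters row 1 and ejects 1. So w(2) = 1. P is now [[6]].
Step i=1: Q has 1 at row 1, column 1; remove that cell from P, ejecting 6. So w(1) = 6. P is now [].

So w = 6 1 4 3 7 2 5 8.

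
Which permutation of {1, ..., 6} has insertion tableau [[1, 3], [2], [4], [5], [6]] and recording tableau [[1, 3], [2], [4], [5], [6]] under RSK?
Reverse the RSK construction: for i from n down to 1, find the cell of Q containing i, remove the entry at that cell from P, and reverse-bump it up through P; the value ejected from row 1 is w(i).

Step i=6: Q has 6 at row 5, column 1; remove 6 from row 5 of P and reverse-bump: 6 enters row 4 and ejects 5; 5 enters row 3 and ejects 4; 4 enters row 2 and ejects 2; 2 enters row 1 and ejects 1. So w(6) = 1. P is now [[2, 3], [4], [5], [6]].
Step i=5: Q has 5 at row 4, column 1; remove 6 from row 4 of P and reverse-bump: 6 enters row 3 and ejects 5; 5 enters row 2 and ejects 4; 4 enters row 1 and ejects 3. So w(5) = 3. P is now [[2, 4], [5], [6]].
Step i=4: Q has 4 at row 3, column 1; remove 6 from row 3 of P and reverse-bump: 6 enters row 2 and ejects 5; 5 enters row 1 and ejects 4. So w(4) = 4. P is now [[2, 5], [6]].
Step i=3: Q has 3 at row 1, column 2; remove that cell from P, ejecting 5. So w(3) = 5. P is now [[2], [6]].
Step i=2: Q has 2 at row 2, column 1; remove 6 from row 2 of P and reverse-bump: 6 enters row 1 and ejects 2. So w(2) = 2. P is now [[6]].
Step i=1: Q has 1 at row 1, column 1; remove that cell from P, ejecting 6. So w(1) = 6. P is now [].

So w = 6 2 5 4 3 1.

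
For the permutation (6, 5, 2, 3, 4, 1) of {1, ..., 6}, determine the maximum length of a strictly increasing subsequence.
3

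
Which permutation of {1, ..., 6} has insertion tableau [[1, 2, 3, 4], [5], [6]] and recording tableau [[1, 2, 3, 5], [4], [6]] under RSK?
Reverse the RSK construction: for i from n down to 1, find the cell of Q containing i, remove the entry at that cell from P, and reverse-bump it up through P; the value ejected from row 1 is w(i).

Step i=6: Q has 6 at row 3, column 1; remove 6 from row 3 of P and reverse-bump: 6 enters row 2 and ejects 5; 5 enters row 1 and ejects 4. So w(6) = 4. P is now [[1, 2, 3, 5], [6]].
Step i=5: Q has 5 at row 1, column 4; remove that cell from P, ejecting 5. So w(5) = 5. P is now [[1, 2, 3], [6]].
Step i=4: Q has 4 at row 2, column 1; remove 6 from row 2 of P and reverse-bump: 6 enters row 1 and ejects 3. So w(4) = 3. P is now [[1, 2, 6]].
Step i=3: Q has 3 at row 1, column 3; remove that cell from P, ejecting 6. So w(3) = 6. P is now [[1, 2]].
Step i=2: Q has 2 at row 1, column 2; remove that cell from P, ejecting 2. So w(2) = 2. P is now [[1]].
Step i=1: Q has 1 at row 1, column 1; remove that cell from P, ejecting 1. So w(1) = 1. P is now [].

So w = 1 2 6 3 5 4.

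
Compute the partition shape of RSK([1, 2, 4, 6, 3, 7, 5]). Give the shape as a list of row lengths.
Row-insert each entry into an empty tableau.

After inserting 1: P = [[1]].
After inserting 2: P = [[1, 2]].
After inserting 4: P = [[1, 2, 4]].
After inserting 6: P = [[1, 2, 4, 6]].
After inserting 3: P = [[1, 2, 3, 6], [4]].
After inserting 7: P = [[1, 2, 3, 6, 7], [4]].
After inserting 5: P = [[1, 2, 3, 5, 7], [4, 6]].

The final insertion tableau P = [[1, 2, 3, 5, 7], [4, 6]] has shape [5, 2].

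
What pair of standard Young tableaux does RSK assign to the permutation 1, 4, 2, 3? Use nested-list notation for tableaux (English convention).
Insert each entry of the permutation into P by Schensted row insertion, recording in Q the position of each new cell.

Insert 1: appended to row 1. P = [[1]].
Insert 4: appended to row 1. P = [[1, 4]].
Insert 2: 2 bumps 4 from row 1; 4 starts row 2. P = [[1, 2], [4]].
Insert 3: appended to row 1. P = [[1, 2, 3], [4]].

So P = [[1, 2, 3], [4]], Q = [[1, 2, 4], [3]].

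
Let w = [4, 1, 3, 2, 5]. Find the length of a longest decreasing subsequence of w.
3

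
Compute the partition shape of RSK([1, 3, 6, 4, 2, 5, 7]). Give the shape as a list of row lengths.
Row-insert each entry into an empty tableau.

After inserting 1: P = [[1]].
After inserting 3: P = [[1, 3]].
After inserting 6: P = [[1, 3, 6]].
After inserting 4: P = [[1, 3, 4], [6]].
After inserting 2: P = [[1, 2, 4], [3], [6]].
After inserting 5: P = [[1, 2, 4, 5], [3], [6]].
After inserting 7: P = [[1, 2, 4, 5, 7], [3], [6]].

The final insertion tableau P = [[1, 2, 4, 5, 7], [3], [6]] has shape [5, 1, 1].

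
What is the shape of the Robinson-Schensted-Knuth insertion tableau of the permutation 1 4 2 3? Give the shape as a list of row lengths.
[3, 1]

RSK row insertion gives P = [[1, 2, 3], [4]], which has shape [3, 1].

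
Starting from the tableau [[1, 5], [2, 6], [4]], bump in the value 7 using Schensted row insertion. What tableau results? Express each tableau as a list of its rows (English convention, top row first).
7 is larger than every entry of row 1, so it is appended to row 1. The new tableau is [[1, 5, 7], [2, 6], [4]].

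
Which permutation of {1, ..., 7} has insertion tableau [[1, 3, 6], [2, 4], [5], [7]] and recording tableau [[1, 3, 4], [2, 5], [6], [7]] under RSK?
2 1 5 7 6 4 3

Reverse the RSK construction: for i from n down to 1, find the cell of Q containing i, remove the entry at that cell from P, and reverse-bump it up through P; the value ejected from row 1 is w(i).

Step i=7: Q has 7 at row 4, column 1; remove 7 from row 4 of P and reverse-bump: 7 enters row 3 and ejects 5; 5 enters row 2 and ejects 4; 4 enters row 1 and ejects 3. So w(7) = 3. P is now [[1, 4, 6], [2, 5], [7]].
Step i=6: Q has 6 at row 3, column 1; remove 7 from row 3 of P and reverse-bump: 7 enters row 2 and ejects 5; 5 enters row 1 and ejects 4. So w(6) = 4. P is now [[1, 5, 6], [2, 7]].
Step i=5: Q has 5 at row 2, column 2; remove 7 from row 2 of P and reverse-bump: 7 enters row 1 and ejects 6. So w(5) = 6. P is now [[1, 5, 7], [2]].
Step i=4: Q has 4 at row 1, column 3; remove that cell from P, ejecting 7. So w(4) = 7. P is now [[1, 5], [2]].
Step i=3: Q has 3 at row 1, column 2; remove that cell from P, ejecting 5. So w(3) = 5. P is now [[1], [2]].
Step i=2: Q has 2 at row 2, column 1; remove 2 from row 2 of P and reverse-bump: 2 enters row 1 and ejects 1. So w(2) = 1. P is now [[2]].
Step i=1: Q has 1 at row 1, column 1; remove that cell from P, ejecting 2. So w(1) = 2. P is now [].

So w = 2 1 5 7 6 4 3.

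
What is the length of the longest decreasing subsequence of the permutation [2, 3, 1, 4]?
2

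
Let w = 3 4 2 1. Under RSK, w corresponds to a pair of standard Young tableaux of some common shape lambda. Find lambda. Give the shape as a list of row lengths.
Row-insert each entry into an empty tableau.

After inserting 3: P = [[3]].
After inserting 4: P = [[3, 4]].
After inserting 2: P = [[2, 4], [3]].
After inserting 1: P = [[1, 4], [2], [3]].

The final insertion tableau P = [[1, 4], [2], [3]] has shape [2, 1, 1].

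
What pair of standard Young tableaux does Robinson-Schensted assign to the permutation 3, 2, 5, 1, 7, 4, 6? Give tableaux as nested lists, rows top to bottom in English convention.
P = [[1, 4, 6], [2, 5, 7], [3]], Q = [[1, 3, 5], [2, 6, 7], [4]]

Insert each entry of the permutation into P by Schensted row insertion, recording in Q the position of each new cell.

After inserting 3: P = [[3]].
After inserting 2: P = [[2], [3]].
After inserting 5: P = [[2, 5], [3]].
After inserting 1: P = [[1, 5], [2], [3]].
After inserting 7: P = [[1, 5, 7], [2], [3]].
After inserting 4: P = [[1, 4, 7], [2, 5], [3]].
After inserting 6: P = [[1, 4, 6], [2, 5, 7], [3]].

So P = [[1, 4, 6], [2, 5, 7], [3]], Q = [[1, 3, 5], [2, 6, 7], [4]].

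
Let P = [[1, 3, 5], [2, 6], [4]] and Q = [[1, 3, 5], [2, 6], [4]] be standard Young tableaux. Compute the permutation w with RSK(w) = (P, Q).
Reverse RSK: for i = n, n-1, ..., 1, locate i in Q, remove the corresponding corner cell from P, and reverse-bump its entry up through P; the value ejected from row 1 is w(i).

So w = 4 2 3 1 6 5.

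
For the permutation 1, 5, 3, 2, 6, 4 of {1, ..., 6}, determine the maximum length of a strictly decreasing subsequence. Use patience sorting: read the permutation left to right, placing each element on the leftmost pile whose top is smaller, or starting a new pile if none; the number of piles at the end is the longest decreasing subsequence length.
3

1: new pile. tops = [1]
5: onto pile 1 (replacing 1). tops = [5]
3: new pile. tops = [5, 3]
2: new pile. tops = [5, 3, 2]
6: onto pile 1 (replacing 5). tops = [6, 3, 2]
4: onto pile 2 (replacing 3). tops = [6, 4, 2]

3 piles, so the longest decreasing subsequence has length 3.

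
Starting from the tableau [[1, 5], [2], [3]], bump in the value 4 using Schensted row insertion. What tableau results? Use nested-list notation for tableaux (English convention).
[[1, 4], [2, 5], [3]]

In row 1, 4 replaces 5 (the leftmost entry greater than 4); 5 is bumped to row 2. 5 is appended to row 2. The new tableau is [[1, 4], [2, 5], [3]].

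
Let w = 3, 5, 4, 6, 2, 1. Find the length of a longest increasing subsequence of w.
3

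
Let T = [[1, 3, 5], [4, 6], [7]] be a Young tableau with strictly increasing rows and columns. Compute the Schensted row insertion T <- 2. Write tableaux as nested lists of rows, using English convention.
In row 1, 2 replaces 3 (the leftmost entry greater than 2); 3 is bumped to row 2. In row 2, 3 replaces 4 (the leftmost entry greater than 3); 4 is bumped to row 3. In row 3, 4 replaces 7 (the leftmost entry greater than 4); 7 is bumped to row 4. 7 starts a new row 4. The new tableau is [[1, 2, 5], [3, 6], [4], [7]].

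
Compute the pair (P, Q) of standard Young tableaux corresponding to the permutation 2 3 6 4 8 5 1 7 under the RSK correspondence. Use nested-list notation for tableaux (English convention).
Insert each entry of the permutation into P by Schensted row insertion, recording in Q the position of each new cell.

Insert 2: appended to row 1. P = [[2]].
Insert 3: appended to row 1. P = [[2, 3]].
Insert 6: appended to row 1. P = [[2, 3, 6]].
Insert 4: 4 bumps 6 from row 1; 6 starts row 2. P = [[2, 3, 4], [6]].
Insert 8: appended to row 1. P = [[2, 3, 4, 8], [6]].
Insert 5: 5 bumps 8 from row 1; 8 appends to row 2. P = [[2, 3, 4, 5], [6, 8]].
Insert 1: 1 bumps 2 from row 1; 2 bumps 6 from row 2; 6 starts row 3. P = [[1, 3, 4, 5], [2, 8], [6]].
Insert 7: appended to row 1. P = [[1, 3, 4, 5, 7], [2, 8], [6]].

So P = [[1, 3, 4, 5, 7], [2, 8], [6]], Q = [[1, 2, 3, 5, 8], [4, 6], [7]].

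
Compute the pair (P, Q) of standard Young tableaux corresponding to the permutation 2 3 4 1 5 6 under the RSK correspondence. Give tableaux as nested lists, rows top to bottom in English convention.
P = [[1, 3, 4, 5, 6], [2]], Q = [[1, 2, 3, 5, 6], [4]]

Insert each entry of the permutation into P by Schensted row insertion, recording in Q the position of each new cell.

Insert 2: appended to row 1. P = [[2]].
Insert 3: appended to row 1. P = [[2, 3]].
Insert 4: appended to row 1. P = [[2, 3, 4]].
Insert 1: 1 bumps 2 from row 1; 2 starts row 2. P = [[1, 3, 4], [2]].
Insert 5: appended to row 1. P = [[1, 3, 4, 5], [2]].
Insert 6: appended to row 1. P = [[1, 3, 4, 5, 6], [2]].

So P = [[1, 3, 4, 5, 6], [2]], Q = [[1, 2, 3, 5, 6], [4]].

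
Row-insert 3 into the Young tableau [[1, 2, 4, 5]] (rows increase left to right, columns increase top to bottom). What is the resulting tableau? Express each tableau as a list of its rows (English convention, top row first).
[[1, 2, 3, 5], [4]]

In row 1, 3 replaces 4 (the leftmost entry greater than 3); 4 is bumped to row 2. 4 starts a new row 2. The new tableau is [[1, 2, 3, 5], [4]].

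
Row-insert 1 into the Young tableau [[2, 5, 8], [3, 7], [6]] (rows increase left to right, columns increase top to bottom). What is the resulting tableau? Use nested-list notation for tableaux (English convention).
In row 1, 1 replaces 2 (the leftmost entry greater than 1); 2 is bumped to row 2. In row 2, 2 replaces 3 (the leftmost entry greater than 2); 3 is bumped to row 3. In row 3, 3 replaces 6 (the leftmost entry greater than 3); 6 is bumped to row 4. 6 starts a new row 4. The new tableau is [[1, 5, 8], [2, 7], [3], [6]].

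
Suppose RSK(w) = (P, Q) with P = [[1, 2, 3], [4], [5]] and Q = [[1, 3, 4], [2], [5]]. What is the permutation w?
5 1 2 4 3

Reverse the RSK construction: for i from n down to 1, find the cell of Q containing i, remove the entry at that cell from P, and reverse-bump it up through P; the value ejected from row 1 is w(i).

Step i=5: Q has 5 at row 3, column 1; remove 5 from row 3 of P and reverse-bump: 5 enters row 2 and ejects 4; 4 enters row 1 and ejects 3. So w(5) = 3. P is now [[1, 2, 4], [5]].
Step i=4: Q has 4 at row 1, column 3; remove that cell from P, ejecting 4. So w(4) = 4. P is now [[1, 2], [5]].
Step i=3: Q has 3 at row 1, column 2; remove that cell from P, ejecting 2. So w(3) = 2. P is now [[1], [5]].
Step i=2: Q has 2 at row 2, column 1; remove 5 from row 2 of P and reverse-bump: 5 enters row 1 and ejects 1. So w(2) = 1. P is now [[5]].
Step i=1: Q has 1 at row 1, column 1; remove that cell from P, ejecting 5. So w(1) = 5. P is now [].

So w = 5 1 2 4 3.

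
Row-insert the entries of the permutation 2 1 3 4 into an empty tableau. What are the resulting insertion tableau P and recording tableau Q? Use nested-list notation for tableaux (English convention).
Insert each entry of the permutation into P by Schensted row insertion, recording in Q the position of each new cell.

After inserting 2: P = [[2]].
After inserting 1: P = [[1], [2]].
After inserting 3: P = [[1, 3], [2]].
After inserting 4: P = [[1, 3, 4], [2]].

So P = [[1, 3, 4], [2]], Q = [[1, 3, 4], [2]].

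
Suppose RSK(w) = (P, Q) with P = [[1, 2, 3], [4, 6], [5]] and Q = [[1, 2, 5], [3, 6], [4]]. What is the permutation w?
Reverse the RSK construction: for i from n down to 1, find the cell of Q containing i, remove the entry at that cell from P, and reverse-bump it up through P; the value ejected from row 1 is w(i).

Step i=6: Q has 6 at row 2, column 2; remove 6 from row 2 of P and reverse-bump: 6 enters row 1 and ejects 3. So w(6) = 3. P is now [[1, 2, 6], [4], [5]].
Step i=5: Q has 5 at row 1, column 3; remove that cell from P, ejecting 6. So w(5) = 6. P is now [[1, 2], [4], [5]].
Step i=4: Q has 4 at row 3, column 1; remove 5 from row 3 of P and reverse-bump: 5 enters row 2 and ejects 4; 4 enters row 1 and ejects 2. So w(4) = 2. P is now [[1, 4], [5]].
Step i=3: Q has 3 at row 2, column 1; remove 5 from row 2 of P and reverse-bump: 5 enters row 1 and ejects 4. So w(3) = 4. P is now [[1, 5]].
Step i=2: Q has 2 at row 1, column 2; remove that cell from P, ejecting 5. So w(2) = 5. P is now [[1]].
Step i=1: Q has 1 at row 1, column 1; remove that cell from P, ejecting 1. So w(1) = 1. P is now [].

So w = 1 5 4 2 6 3.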